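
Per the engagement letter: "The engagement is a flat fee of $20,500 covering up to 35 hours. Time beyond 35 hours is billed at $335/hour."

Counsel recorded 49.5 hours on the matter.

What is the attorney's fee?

$25,357.50

Flat fee: $20,500.00
Excess hours: 49.5 − 35 = 14.5
Overrun: 14.5 × $335 = $4,857.50
Total: $20,500.00 + $4,857.50 = $25,357.50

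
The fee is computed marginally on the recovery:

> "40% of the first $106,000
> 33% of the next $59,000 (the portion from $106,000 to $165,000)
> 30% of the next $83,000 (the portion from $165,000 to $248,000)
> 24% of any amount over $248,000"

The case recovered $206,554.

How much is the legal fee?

First $106,000 at 40% = $42,400.00
Next $59,000 at 33% = $19,470.00
Remaining $41,554 at 30% = $12,466.20
Fee: $42,400.00 + $19,470.00 + $12,466.20 = $74,336.20

$74,336.20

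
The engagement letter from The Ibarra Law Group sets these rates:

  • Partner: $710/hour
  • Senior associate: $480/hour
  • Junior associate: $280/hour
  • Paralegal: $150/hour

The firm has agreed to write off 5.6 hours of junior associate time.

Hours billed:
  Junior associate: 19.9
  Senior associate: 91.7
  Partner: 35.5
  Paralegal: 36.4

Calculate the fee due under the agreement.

$78,685.00

Partner: 35.5 × $710 = $25,205.00
Senior associate: 91.7 × $480 = $44,016.00
Junior associate: 19.9 × $280 = $5,572.00
Paralegal: 36.4 × $150 = $5,460.00
Subtotal: $80,253.00
Write-off: 5.6 × $280 = $1,568.00
Total: $80,253.00 − $1,568.00 = $78,685.00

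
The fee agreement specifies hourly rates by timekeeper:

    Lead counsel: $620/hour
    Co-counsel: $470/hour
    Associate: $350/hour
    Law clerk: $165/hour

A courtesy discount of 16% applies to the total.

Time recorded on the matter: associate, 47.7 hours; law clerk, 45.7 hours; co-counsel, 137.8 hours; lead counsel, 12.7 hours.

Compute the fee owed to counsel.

$81,375.42

Lead counsel: 12.7 × $620 = $7,874.00
Co-counsel: 137.8 × $470 = $64,766.00
Associate: 47.7 × $350 = $16,695.00
Law clerk: 45.7 × $165 = $7,540.50
Subtotal: $96,875.50
Less 16% discount: −$15,500.08
Total: $96,875.50 − $15,500.08 = $81,375.42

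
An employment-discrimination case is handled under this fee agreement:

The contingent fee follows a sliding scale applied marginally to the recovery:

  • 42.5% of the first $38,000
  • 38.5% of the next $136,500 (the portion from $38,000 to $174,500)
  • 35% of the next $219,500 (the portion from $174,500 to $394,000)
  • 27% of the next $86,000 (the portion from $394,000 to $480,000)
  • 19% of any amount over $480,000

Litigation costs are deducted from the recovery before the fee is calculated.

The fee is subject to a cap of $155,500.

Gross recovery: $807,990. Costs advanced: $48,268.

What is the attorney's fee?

Fee base (net of costs): $807,990 − $48,268 = $759,722
First $38,000 at 42.5% = $16,150.00
Next $136,500 at 38.5% = $52,552.50
Next $219,500 at 35% = $76,825.00
Next $86,000 at 27% = $23,220.00
Remaining $279,722 at 19% = $53,147.18
Fee: $16,150.00 + $52,552.50 + $76,825.00 + $23,220.00 + $53,147.18 = $221,894.68
$221,894.68 exceeds the $155,500 cap, so the fee is capped at $155,500.00.

$155,500.00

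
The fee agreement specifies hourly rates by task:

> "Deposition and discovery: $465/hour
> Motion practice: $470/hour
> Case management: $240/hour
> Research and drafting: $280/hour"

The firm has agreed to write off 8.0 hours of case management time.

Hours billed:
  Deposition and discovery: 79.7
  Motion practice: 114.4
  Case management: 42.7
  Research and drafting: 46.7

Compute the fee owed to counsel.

$112,232.50

Deposition and discovery: 79.7 × $465 = $37,060.50
Motion practice: 114.4 × $470 = $53,768.00
Case management: 42.7 × $240 = $10,248.00
Research and drafting: 46.7 × $280 = $13,076.00
Subtotal: $114,152.50
Write-off: 8.0 × $240 = $1,920.00
Total: $114,152.50 − $1,920.00 = $112,232.50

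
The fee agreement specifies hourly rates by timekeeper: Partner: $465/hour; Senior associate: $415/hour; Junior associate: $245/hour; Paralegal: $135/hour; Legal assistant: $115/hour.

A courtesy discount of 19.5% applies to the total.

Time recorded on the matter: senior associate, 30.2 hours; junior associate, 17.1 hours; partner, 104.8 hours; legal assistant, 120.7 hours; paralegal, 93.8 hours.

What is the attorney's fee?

$74,058.39

Partner: 104.8 × $465 = $48,732.00
Senior associate: 30.2 × $415 = $12,533.00
Junior associate: 17.1 × $245 = $4,189.50
Paralegal: 93.8 × $135 = $12,663.00
Legal assistant: 120.7 × $115 = $13,880.50
Subtotal: $91,998.00
Less 19.5% discount: −$17,939.61
Total: $91,998.00 − $17,939.61 = $74,058.39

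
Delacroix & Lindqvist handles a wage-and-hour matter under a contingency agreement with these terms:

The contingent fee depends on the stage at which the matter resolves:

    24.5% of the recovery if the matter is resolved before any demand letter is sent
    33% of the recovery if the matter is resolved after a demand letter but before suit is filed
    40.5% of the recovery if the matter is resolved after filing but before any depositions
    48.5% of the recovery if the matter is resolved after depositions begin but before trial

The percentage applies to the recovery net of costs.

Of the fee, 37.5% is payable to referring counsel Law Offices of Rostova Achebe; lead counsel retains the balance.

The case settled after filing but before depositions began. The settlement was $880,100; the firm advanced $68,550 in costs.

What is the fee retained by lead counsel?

Fee base (net of costs): $880,100 − $68,550 = $811,550
The matter settled after filing but before depositions began, so the 40.5% rate applies.
$811,550 × 40.5% = $328,677.75
Referral share: 37.5% of $328,677.75 = $123,254.16; lead counsel retains $328,677.75 − $123,254.16 = $205,423.59.

$205,423.59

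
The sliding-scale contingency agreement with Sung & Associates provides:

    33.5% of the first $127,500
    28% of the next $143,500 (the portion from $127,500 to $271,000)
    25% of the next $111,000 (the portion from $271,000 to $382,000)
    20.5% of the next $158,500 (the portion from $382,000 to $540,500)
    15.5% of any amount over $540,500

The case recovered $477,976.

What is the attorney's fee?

First $127,500 at 33.5% = $42,712.50
Next $143,500 at 28% = $40,180.00
Next $111,000 at 25% = $27,750.00
Remaining $95,976 at 20.5% = $19,675.08
Fee: $42,712.50 + $40,180.00 + $27,750.00 + $19,675.08 = $130,317.58

$130,317.58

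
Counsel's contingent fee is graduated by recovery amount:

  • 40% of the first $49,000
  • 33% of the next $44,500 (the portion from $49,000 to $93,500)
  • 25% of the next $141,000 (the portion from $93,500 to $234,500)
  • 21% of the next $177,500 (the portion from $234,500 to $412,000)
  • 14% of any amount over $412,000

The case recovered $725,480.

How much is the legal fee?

$150,697.20

First $49,000 at 40% = $19,600.00
Next $44,500 at 33% = $14,685.00
Next $141,000 at 25% = $35,250.00
Next $177,500 at 21% = $37,275.00
Remaining $313,480 at 14% = $43,887.20
Fee: $19,600.00 + $14,685.00 + $35,250.00 + $37,275.00 + $43,887.20 = $150,697.20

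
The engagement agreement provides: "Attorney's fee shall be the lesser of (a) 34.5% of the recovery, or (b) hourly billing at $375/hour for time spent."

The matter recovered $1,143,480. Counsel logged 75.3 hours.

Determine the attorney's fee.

(a) 34.5% of $1,143,480 = $394,500.60
(b) 75.3 × $375 = $28,237.50
The lesser is (b): $28,237.50.

$28,237.50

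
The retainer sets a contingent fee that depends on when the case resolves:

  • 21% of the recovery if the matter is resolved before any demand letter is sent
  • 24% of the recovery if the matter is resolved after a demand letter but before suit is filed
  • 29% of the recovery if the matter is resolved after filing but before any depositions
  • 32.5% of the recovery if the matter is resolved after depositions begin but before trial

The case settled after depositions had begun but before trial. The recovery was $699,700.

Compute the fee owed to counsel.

The matter settled after depositions had begun but before trial, so the 32.5% rate applies.
$699,700 × 32.5% = $227,402.50

$227,402.50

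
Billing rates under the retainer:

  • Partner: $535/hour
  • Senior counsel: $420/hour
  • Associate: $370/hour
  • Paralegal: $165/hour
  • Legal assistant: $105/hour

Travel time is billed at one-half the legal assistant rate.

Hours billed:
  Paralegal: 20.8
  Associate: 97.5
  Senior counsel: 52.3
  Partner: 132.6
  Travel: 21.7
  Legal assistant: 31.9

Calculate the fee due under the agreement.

Partner: 132.6 × $535 = $70,941.00
Senior counsel: 52.3 × $420 = $21,966.00
Associate: 97.5 × $370 = $36,075.00
Paralegal: 20.8 × $165 = $3,432.00
Legal assistant: 31.9 × $105 = $3,349.50
Subtotal: $70,941.00 + $21,966.00 + $36,075.00 + $3,432.00 + $3,349.50 = $135,763.50
Travel: 21.7 × ($105 ÷ 2) = 21.7 × $52.50 = $1,139.25
Total: $135,763.50 + $1,139.25 = $136,902.75

$136,902.75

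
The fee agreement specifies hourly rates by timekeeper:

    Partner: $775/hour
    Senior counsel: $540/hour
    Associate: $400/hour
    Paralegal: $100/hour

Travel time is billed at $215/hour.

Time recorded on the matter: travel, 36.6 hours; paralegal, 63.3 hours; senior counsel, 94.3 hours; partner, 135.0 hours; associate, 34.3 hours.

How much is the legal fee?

$183,466.00

Partner: 135.0 × $775 = $104,625.00
Senior counsel: 94.3 × $540 = $50,922.00
Associate: 34.3 × $400 = $13,720.00
Paralegal: 63.3 × $100 = $6,330.00
Subtotal: $104,625.00 + $50,922.00 + $13,720.00 + $6,330.00 = $175,597.00
Travel: 36.6 × $215 = $7,869.00
Total: $175,597.00 + $7,869.00 = $183,466.00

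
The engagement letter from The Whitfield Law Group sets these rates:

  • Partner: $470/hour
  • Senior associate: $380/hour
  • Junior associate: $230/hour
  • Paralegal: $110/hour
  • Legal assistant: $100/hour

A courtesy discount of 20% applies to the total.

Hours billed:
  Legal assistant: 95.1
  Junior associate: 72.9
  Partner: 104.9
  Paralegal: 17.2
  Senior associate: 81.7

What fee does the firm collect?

Partner: 104.9 × $470 = $49,303.00
Senior associate: 81.7 × $380 = $31,046.00
Junior associate: 72.9 × $230 = $16,767.00
Paralegal: 17.2 × $110 = $1,892.00
Legal assistant: 95.1 × $100 = $9,510.00
Subtotal: $108,518.00
Less 20% discount: −$21,703.60
Total: $108,518.00 − $21,703.60 = $86,814.40

$86,814.40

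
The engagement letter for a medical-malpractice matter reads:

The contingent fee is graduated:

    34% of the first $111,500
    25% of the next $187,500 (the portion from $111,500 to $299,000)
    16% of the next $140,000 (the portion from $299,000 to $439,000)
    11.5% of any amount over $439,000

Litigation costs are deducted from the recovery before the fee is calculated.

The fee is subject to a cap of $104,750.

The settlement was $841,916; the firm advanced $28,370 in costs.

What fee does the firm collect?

Fee base (net of costs): $841,916 − $28,370 = $813,546
First $111,500 at 34% = $37,910.00
Next $187,500 at 25% = $46,875.00
Next $140,000 at 16% = $22,400.00
Remaining $374,546 at 11.5% = $43,072.79
Fee: $37,910.00 + $46,875.00 + $22,400.00 + $43,072.79 = $150,257.79
$150,257.79 exceeds the $104,750 cap, so the fee is capped at $104,750.00.

$104,750.00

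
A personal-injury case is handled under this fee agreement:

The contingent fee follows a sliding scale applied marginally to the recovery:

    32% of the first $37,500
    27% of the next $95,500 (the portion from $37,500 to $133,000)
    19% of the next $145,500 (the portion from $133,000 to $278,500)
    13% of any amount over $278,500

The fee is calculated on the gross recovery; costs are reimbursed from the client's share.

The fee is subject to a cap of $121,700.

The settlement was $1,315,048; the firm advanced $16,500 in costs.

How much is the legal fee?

$121,700.00

Fee base is the gross recovery, $1,315,048; costs are reimbursed separately.
First $37,500 at 32% = $12,000.00
Next $95,500 at 27% = $25,785.00
Next $145,500 at 19% = $27,645.00
Remaining $1,036,548 at 13% = $134,751.24
Fee: $12,000.00 + $25,785.00 + $27,645.00 + $134,751.24 = $200,181.24
$200,181.24 exceeds the $121,700 cap, so the fee is capped at $121,700.00.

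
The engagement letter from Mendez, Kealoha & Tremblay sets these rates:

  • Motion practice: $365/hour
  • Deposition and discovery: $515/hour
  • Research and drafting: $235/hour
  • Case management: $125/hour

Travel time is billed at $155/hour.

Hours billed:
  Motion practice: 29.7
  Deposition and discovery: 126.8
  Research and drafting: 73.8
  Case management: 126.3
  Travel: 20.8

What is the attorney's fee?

$112,497.00

Motion practice: 29.7 × $365 = $10,840.50
Deposition and discovery: 126.8 × $515 = $65,302.00
Research and drafting: 73.8 × $235 = $17,343.00
Case management: 126.3 × $125 = $15,787.50
Subtotal: $10,840.50 + $65,302.00 + $17,343.00 + $15,787.50 = $109,273.00
Travel: 20.8 × $155 = $3,224.00
Total: $109,273.00 + $3,224.00 = $112,497.00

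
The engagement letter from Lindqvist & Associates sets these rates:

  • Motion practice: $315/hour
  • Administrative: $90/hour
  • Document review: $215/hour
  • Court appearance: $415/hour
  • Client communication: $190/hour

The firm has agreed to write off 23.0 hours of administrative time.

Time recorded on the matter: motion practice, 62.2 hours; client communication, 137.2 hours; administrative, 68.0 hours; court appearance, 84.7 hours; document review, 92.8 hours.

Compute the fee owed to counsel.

Motion practice: 62.2 × $315 = $19,593.00
Administrative: 68.0 × $90 = $6,120.00
Document review: 92.8 × $215 = $19,952.00
Court appearance: 84.7 × $415 = $35,150.50
Client communication: 137.2 × $190 = $26,068.00
Subtotal: $106,883.50
Write-off: 23.0 × $90 = $2,070.00
Total: $106,883.50 − $2,070.00 = $104,813.50

$104,813.50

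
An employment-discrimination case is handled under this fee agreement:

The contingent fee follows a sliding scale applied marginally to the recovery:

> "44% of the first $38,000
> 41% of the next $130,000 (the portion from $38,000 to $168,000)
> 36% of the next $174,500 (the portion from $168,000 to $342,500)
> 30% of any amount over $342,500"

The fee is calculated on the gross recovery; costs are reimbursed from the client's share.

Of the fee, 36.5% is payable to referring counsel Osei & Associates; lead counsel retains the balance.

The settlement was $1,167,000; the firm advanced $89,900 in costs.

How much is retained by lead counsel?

$241,420.65

Fee base is the gross recovery, $1,167,000; costs are reimbursed separately.
First $38,000 at 44% = $16,720.00
Next $130,000 at 41% = $53,300.00
Next $174,500 at 36% = $62,820.00
Remaining $824,500 at 30% = $247,350.00
Fee: $16,720.00 + $53,300.00 + $62,820.00 + $247,350.00 = $380,190.00
Referral share: 36.5% of $380,190.00 = $138,769.35; lead counsel retains $380,190.00 − $138,769.35 = $241,420.65.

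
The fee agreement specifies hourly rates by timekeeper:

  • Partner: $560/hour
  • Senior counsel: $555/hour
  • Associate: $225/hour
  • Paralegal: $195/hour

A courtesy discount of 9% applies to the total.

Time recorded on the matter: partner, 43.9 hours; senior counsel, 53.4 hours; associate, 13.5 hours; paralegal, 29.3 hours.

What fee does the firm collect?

$57,304.52

Partner: 43.9 × $560 = $24,584.00
Senior counsel: 53.4 × $555 = $29,637.00
Associate: 13.5 × $225 = $3,037.50
Paralegal: 29.3 × $195 = $5,713.50
Subtotal: $62,972.00
Less 9% discount: −$5,667.48
Total: $62,972.00 − $5,667.48 = $57,304.52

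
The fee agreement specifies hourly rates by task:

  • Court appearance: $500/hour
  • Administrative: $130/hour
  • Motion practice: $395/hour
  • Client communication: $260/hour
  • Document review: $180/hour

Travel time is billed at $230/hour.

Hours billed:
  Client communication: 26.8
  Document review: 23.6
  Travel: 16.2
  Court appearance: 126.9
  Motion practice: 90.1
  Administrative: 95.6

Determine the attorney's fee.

Court appearance: 126.9 × $500 = $63,450.00
Administrative: 95.6 × $130 = $12,428.00
Motion practice: 90.1 × $395 = $35,589.50
Client communication: 26.8 × $260 = $6,968.00
Document review: 23.6 × $180 = $4,248.00
Subtotal: $63,450.00 + $12,428.00 + $35,589.50 + $6,968.00 + $4,248.00 = $122,683.50
Travel: 16.2 × $230 = $3,726.00
Total: $122,683.50 + $3,726.00 = $126,409.50

$126,409.50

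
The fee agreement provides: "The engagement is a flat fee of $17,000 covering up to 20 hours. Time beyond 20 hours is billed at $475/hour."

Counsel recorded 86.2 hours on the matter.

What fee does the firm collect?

Flat fee: $17,000.00
Excess hours: 86.2 − 20 = 66.2
Overrun: 66.2 × $475 = $31,445.00
Total: $17,000.00 + $31,445.00 = $48,445.00

$48,445.00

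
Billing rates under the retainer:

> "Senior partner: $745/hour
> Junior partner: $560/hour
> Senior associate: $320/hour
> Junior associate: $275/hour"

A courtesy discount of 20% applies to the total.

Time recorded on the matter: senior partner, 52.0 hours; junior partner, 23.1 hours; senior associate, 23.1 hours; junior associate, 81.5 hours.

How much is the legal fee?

$65,184.40

Senior partner: 52.0 × $745 = $38,740.00
Junior partner: 23.1 × $560 = $12,936.00
Senior associate: 23.1 × $320 = $7,392.00
Junior associate: 81.5 × $275 = $22,412.50
Subtotal: $81,480.50
Less 20% discount: −$16,296.10
Total: $81,480.50 − $16,296.10 = $65,184.40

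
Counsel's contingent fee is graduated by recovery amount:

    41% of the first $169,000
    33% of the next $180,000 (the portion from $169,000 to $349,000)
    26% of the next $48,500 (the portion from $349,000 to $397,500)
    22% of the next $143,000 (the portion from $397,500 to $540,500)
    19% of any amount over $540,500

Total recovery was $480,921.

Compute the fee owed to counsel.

$159,652.62

First $169,000 at 41% = $69,290.00
Next $180,000 at 33% = $59,400.00
Next $48,500 at 26% = $12,610.00
Remaining $83,421 at 22% = $18,352.62
Fee: $69,290.00 + $59,400.00 + $12,610.00 + $18,352.62 = $159,652.62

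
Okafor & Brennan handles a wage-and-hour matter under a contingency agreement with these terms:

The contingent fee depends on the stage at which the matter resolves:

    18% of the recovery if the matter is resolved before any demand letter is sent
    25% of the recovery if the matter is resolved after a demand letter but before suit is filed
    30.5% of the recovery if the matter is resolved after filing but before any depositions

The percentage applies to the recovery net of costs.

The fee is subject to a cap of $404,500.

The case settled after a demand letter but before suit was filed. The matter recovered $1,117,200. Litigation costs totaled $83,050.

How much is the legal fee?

Fee base (net of costs): $1,117,200 − $83,050 = $1,034,150
The matter settled after a demand letter but before suit was filed, so the 25% rate applies.
$1,034,150 × 25% = $258,537.50
$258,537.50 is under the $404,500 cap.

$258,537.50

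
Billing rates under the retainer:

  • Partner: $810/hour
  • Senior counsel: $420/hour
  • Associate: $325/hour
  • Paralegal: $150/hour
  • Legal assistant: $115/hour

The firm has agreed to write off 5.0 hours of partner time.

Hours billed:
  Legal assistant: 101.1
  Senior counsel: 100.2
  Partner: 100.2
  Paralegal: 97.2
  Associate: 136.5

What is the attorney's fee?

Partner: 100.2 × $810 = $81,162.00
Senior counsel: 100.2 × $420 = $42,084.00
Associate: 136.5 × $325 = $44,362.50
Paralegal: 97.2 × $150 = $14,580.00
Legal assistant: 101.1 × $115 = $11,626.50
Subtotal: $193,815.00
Write-off: 5.0 × $810 = $4,050.00
Total: $193,815.00 − $4,050.00 = $189,765.00

$189,765.00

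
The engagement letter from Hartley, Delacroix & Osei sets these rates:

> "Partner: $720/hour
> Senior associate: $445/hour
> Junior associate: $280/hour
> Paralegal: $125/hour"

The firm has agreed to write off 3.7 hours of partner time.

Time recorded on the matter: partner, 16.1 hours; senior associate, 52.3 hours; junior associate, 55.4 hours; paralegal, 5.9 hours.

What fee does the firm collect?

$48,451.00

Partner: 16.1 × $720 = $11,592.00
Senior associate: 52.3 × $445 = $23,273.50
Junior associate: 55.4 × $280 = $15,512.00
Paralegal: 5.9 × $125 = $737.50
Subtotal: $51,115.00
Write-off: 3.7 × $720 = $2,664.00
Total: $51,115.00 − $2,664.00 = $48,451.00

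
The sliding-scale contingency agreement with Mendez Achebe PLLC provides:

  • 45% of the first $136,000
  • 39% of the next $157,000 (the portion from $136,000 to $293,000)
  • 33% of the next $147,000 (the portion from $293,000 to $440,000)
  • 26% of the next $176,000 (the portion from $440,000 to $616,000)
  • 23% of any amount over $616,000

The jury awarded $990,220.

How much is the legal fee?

$302,770.60

First $136,000 at 45% = $61,200.00
Next $157,000 at 39% = $61,230.00
Next $147,000 at 33% = $48,510.00
Next $176,000 at 26% = $45,760.00
Remaining $374,220 at 23% = $86,070.60
Fee: $61,200.00 + $61,230.00 + $48,510.00 + $45,760.00 + $86,070.60 = $302,770.60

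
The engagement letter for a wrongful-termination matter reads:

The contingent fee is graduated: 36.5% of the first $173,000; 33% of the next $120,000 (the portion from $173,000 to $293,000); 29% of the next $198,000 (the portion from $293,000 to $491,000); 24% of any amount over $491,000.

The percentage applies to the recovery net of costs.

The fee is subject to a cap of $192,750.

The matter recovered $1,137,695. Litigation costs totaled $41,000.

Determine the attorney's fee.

Fee base (net of costs): $1,137,695 − $41,000 = $1,096,695
First $173,000 at 36.5% = $63,145.00
Next $120,000 at 33% = $39,600.00
Next $198,000 at 29% = $57,420.00
Remaining $605,695 at 24% = $145,366.80
Fee: $63,145.00 + $39,600.00 + $57,420.00 + $145,366.80 = $305,531.80
$305,531.80 exceeds the $192,750 cap, so the fee is capped at $192,750.00.

$192,750.00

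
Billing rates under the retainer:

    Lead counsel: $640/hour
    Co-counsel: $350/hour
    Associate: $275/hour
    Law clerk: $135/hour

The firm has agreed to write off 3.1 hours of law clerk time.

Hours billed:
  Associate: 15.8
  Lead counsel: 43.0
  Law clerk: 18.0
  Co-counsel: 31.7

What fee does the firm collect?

Lead counsel: 43.0 × $640 = $27,520.00
Co-counsel: 31.7 × $350 = $11,095.00
Associate: 15.8 × $275 = $4,345.00
Law clerk: 18.0 × $135 = $2,430.00
Subtotal: $45,390.00
Write-off: 3.1 × $135 = $418.50
Total: $45,390.00 − $418.50 = $44,971.50

$44,971.50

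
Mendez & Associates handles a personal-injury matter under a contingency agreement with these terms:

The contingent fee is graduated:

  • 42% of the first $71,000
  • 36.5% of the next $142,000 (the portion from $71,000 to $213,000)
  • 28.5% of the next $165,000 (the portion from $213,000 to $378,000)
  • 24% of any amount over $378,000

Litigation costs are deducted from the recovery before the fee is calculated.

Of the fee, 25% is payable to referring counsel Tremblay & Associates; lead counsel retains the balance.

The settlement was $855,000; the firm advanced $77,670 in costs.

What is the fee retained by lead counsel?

$168,385.65

Fee base (net of costs): $855,000 − $77,670 = $777,330
First $71,000 at 42% = $29,820.00
Next $142,000 at 36.5% = $51,830.00
Next $165,000 at 28.5% = $47,025.00
Remaining $399,330 at 24% = $95,839.20
Fee: $29,820.00 + $51,830.00 + $47,025.00 + $95,839.20 = $224,514.20
Referral share: 25% of $224,514.20 = $56,128.55; lead counsel retains $224,514.20 − $56,128.55 = $168,385.65.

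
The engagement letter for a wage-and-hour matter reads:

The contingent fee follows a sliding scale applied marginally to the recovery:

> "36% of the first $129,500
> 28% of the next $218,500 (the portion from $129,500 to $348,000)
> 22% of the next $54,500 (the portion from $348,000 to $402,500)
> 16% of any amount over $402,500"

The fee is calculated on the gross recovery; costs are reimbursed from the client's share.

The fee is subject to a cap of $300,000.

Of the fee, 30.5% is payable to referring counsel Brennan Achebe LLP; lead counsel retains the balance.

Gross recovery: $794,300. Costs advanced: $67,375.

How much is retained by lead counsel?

$126,822.21

Fee base is the gross recovery, $794,300; costs are reimbursed separately.
First $129,500 at 36% = $46,620.00
Next $218,500 at 28% = $61,180.00
Next $54,500 at 22% = $11,990.00
Remaining $391,800 at 16% = $62,688.00
Fee: $46,620.00 + $61,180.00 + $11,990.00 + $62,688.00 = $182,478.00
$182,478.00 is under the $300,000 cap.
Referral share: 30.5% of $182,478.00 = $55,655.79; lead counsel retains $182,478.00 − $55,655.79 = $126,822.21.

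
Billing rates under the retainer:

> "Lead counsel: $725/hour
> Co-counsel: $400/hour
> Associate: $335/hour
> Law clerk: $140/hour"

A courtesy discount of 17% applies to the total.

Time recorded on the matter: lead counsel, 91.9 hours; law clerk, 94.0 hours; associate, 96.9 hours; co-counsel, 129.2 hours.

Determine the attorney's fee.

$136,061.07

Lead counsel: 91.9 × $725 = $66,627.50
Co-counsel: 129.2 × $400 = $51,680.00
Associate: 96.9 × $335 = $32,461.50
Law clerk: 94.0 × $140 = $13,160.00
Subtotal: $163,929.00
Less 17% discount: −$27,867.93
Total: $163,929.00 − $27,867.93 = $136,061.07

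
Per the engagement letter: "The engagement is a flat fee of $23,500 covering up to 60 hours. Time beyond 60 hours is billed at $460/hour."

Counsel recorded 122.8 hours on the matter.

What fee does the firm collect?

Flat fee: $23,500.00
Excess hours: 122.8 − 60 = 62.8
Overrun: 62.8 × $460 = $28,888.00
Total: $23,500.00 + $28,888.00 = $52,388.00

$52,388.00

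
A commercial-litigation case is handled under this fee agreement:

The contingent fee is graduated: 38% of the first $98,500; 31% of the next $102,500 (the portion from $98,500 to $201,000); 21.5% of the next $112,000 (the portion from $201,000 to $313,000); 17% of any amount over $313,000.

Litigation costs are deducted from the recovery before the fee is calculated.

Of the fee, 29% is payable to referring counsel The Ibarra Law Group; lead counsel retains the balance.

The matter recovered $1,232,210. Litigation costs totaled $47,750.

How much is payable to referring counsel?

$70,015.63

Fee base (net of costs): $1,232,210 − $47,750 = $1,184,460
First $98,500 at 38% = $37,430.00
Next $102,500 at 31% = $31,775.00
Next $112,000 at 21.5% = $24,080.00
Remaining $871,460 at 17% = $148,148.20
Fee: $37,430.00 + $31,775.00 + $24,080.00 + $148,148.20 = $241,433.20
Referral share: 29% of $241,433.20 = $70,015.63; lead counsel retains $241,433.20 − $70,015.63 = $171,417.57.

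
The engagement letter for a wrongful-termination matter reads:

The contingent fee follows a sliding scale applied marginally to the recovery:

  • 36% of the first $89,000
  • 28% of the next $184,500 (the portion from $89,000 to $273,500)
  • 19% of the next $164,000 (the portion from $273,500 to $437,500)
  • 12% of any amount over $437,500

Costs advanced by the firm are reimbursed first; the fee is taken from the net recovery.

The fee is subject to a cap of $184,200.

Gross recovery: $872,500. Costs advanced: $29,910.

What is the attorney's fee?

Fee base (net of costs): $872,500 − $29,910 = $842,590
First $89,000 at 36% = $32,040.00
Next $184,500 at 28% = $51,660.00
Next $164,000 at 19% = $31,160.00
Remaining $405,090 at 12% = $48,610.80
Fee: $32,040.00 + $51,660.00 + $31,160.00 + $48,610.80 = $163,470.80
$163,470.80 is under the $184,200 cap.

$163,470.80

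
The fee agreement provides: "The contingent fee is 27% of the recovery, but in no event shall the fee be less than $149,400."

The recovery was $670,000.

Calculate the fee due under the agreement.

$180,900.00

27% of $670,000 = $180,900.00
That exceeds the $149,400 minimum.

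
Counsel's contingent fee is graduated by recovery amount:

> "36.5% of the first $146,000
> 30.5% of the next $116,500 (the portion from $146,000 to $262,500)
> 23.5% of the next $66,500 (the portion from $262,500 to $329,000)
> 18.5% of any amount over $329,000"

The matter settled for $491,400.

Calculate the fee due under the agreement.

$134,494.00

First $146,000 at 36.5% = $53,290.00
Next $116,500 at 30.5% = $35,532.50
Next $66,500 at 23.5% = $15,627.50
Remaining $162,400 at 18.5% = $30,044.00
Fee: $53,290.00 + $35,532.50 + $15,627.50 + $30,044.00 = $134,494.00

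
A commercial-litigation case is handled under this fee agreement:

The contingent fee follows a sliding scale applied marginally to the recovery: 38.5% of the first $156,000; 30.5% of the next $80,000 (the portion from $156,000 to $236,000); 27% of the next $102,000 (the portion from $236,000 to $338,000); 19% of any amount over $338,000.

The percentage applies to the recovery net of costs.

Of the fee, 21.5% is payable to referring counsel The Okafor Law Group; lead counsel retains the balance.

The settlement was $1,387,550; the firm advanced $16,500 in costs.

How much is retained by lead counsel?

$241,999.41

Fee base (net of costs): $1,387,550 − $16,500 = $1,371,050
First $156,000 at 38.5% = $60,060.00
Next $80,000 at 30.5% = $24,400.00
Next $102,000 at 27% = $27,540.00
Remaining $1,033,050 at 19% = $196,279.50
Fee: $60,060.00 + $24,400.00 + $27,540.00 + $196,279.50 = $308,279.50
Referral share: 21.5% of $308,279.50 = $66,280.09; lead counsel retains $308,279.50 − $66,280.09 = $241,999.41.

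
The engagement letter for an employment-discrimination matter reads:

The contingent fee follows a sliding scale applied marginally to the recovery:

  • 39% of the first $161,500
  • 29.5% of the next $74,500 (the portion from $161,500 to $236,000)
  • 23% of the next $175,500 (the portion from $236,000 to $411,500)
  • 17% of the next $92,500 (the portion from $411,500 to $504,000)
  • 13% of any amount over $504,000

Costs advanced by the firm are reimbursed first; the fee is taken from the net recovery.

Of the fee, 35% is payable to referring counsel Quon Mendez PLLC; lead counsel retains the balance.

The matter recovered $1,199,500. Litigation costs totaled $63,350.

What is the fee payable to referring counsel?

$78,131.20

Fee base (net of costs): $1,199,500 − $63,350 = $1,136,150
First $161,500 at 39% = $62,985.00
Next $74,500 at 29.5% = $21,977.50
Next $175,500 at 23% = $40,365.00
Next $92,500 at 17% = $15,725.00
Remaining $632,150 at 13% = $82,179.50
Fee: $62,985.00 + $21,977.50 + $40,365.00 + $15,725.00 + $82,179.50 = $223,232.00
Referral share: 35% of $223,232.00 = $78,131.20; lead counsel retains $223,232.00 − $78,131.20 = $145,100.80.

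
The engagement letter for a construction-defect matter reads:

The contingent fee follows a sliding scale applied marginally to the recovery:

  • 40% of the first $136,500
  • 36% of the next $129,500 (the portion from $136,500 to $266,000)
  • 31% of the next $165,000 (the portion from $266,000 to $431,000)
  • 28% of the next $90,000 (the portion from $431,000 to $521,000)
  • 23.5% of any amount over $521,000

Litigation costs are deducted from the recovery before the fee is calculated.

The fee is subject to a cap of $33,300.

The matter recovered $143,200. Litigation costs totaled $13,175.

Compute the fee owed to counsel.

$33,300.00

Fee base (net of costs): $143,200 − $13,175 = $130,025
First $130,025 at 40% = $52,010.00
$52,010.00 exceeds the $33,300 cap, so the fee is capped at $33,300.00.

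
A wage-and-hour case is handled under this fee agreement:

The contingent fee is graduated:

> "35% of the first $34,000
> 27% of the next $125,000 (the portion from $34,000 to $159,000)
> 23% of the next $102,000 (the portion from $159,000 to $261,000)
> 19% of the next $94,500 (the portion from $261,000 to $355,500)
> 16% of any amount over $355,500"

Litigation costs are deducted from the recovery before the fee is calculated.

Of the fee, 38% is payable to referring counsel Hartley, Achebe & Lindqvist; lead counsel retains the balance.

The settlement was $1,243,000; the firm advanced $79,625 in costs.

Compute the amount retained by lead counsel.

$134,121.50

Fee base (net of costs): $1,243,000 − $79,625 = $1,163,375
First $34,000 at 35% = $11,900.00
Next $125,000 at 27% = $33,750.00
Next $102,000 at 23% = $23,460.00
Next $94,500 at 19% = $17,955.00
Remaining $807,875 at 16% = $129,260.00
Fee: $11,900.00 + $33,750.00 + $23,460.00 + $17,955.00 + $129,260.00 = $216,325.00
Referral share: 38% of $216,325.00 = $82,203.50; lead counsel retains $216,325.00 − $82,203.50 = $134,121.50.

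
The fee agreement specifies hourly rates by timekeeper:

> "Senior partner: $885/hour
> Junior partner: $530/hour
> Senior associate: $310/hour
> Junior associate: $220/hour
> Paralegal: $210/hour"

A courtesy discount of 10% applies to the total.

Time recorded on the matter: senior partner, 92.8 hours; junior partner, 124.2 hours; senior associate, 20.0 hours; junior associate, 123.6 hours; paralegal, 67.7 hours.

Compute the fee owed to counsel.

$176,006.70

Senior partner: 92.8 × $885 = $82,128.00
Junior partner: 124.2 × $530 = $65,826.00
Senior associate: 20.0 × $310 = $6,200.00
Junior associate: 123.6 × $220 = $27,192.00
Paralegal: 67.7 × $210 = $14,217.00
Subtotal: $195,563.00
Less 10% discount: −$19,556.30
Total: $195,563.00 − $19,556.30 = $176,006.70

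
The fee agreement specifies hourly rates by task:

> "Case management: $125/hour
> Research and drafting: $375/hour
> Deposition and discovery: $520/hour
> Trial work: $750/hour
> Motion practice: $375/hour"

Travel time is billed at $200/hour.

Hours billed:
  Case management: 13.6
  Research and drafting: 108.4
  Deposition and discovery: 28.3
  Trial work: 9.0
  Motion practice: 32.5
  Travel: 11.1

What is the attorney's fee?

Case management: 13.6 × $125 = $1,700.00
Research and drafting: 108.4 × $375 = $40,650.00
Deposition and discovery: 28.3 × $520 = $14,716.00
Trial work: 9.0 × $750 = $6,750.00
Motion practice: 32.5 × $375 = $12,187.50
Subtotal: $1,700.00 + $40,650.00 + $14,716.00 + $6,750.00 + $12,187.50 = $76,003.50
Travel: 11.1 × $200 = $2,220.00
Total: $76,003.50 + $2,220.00 = $78,223.50

$78,223.50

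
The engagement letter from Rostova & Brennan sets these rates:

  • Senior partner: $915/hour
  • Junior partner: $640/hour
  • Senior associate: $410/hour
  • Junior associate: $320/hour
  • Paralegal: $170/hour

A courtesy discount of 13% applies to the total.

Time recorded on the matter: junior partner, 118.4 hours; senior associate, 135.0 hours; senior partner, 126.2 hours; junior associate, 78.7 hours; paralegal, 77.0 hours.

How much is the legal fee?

$247,839.51

Senior partner: 126.2 × $915 = $115,473.00
Junior partner: 118.4 × $640 = $75,776.00
Senior associate: 135.0 × $410 = $55,350.00
Junior associate: 78.7 × $320 = $25,184.00
Paralegal: 77.0 × $170 = $13,090.00
Subtotal: $284,873.00
Less 13% discount: −$37,033.49
Total: $284,873.00 − $37,033.49 = $247,839.51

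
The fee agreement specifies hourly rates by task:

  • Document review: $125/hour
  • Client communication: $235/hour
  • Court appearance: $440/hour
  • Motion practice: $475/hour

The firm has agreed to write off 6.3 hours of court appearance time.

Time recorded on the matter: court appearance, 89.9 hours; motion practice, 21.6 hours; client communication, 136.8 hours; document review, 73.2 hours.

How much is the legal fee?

Document review: 73.2 × $125 = $9,150.00
Client communication: 136.8 × $235 = $32,148.00
Court appearance: 89.9 × $440 = $39,556.00
Motion practice: 21.6 × $475 = $10,260.00
Subtotal: $91,114.00
Write-off: 6.3 × $440 = $2,772.00
Total: $91,114.00 − $2,772.00 = $88,342.00

$88,342.00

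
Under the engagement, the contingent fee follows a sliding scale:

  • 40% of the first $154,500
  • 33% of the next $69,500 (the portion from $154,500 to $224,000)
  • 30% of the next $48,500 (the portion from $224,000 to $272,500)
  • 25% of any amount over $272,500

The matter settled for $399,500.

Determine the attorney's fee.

First $154,500 at 40% = $61,800.00
Next $69,500 at 33% = $22,935.00
Next $48,500 at 30% = $14,550.00
Remaining $127,000 at 25% = $31,750.00
Fee: $61,800.00 + $22,935.00 + $14,550.00 + $31,750.00 = $131,035.00

$131,035.00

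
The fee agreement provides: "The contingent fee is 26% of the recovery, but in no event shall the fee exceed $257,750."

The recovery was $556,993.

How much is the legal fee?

26% of $556,993 = $144,818.18
That is under the $257,750 cap.

$144,818.18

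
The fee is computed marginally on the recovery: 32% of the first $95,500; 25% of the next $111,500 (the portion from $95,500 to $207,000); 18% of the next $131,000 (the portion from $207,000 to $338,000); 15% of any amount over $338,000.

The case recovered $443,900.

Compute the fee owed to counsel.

$97,900.00

First $95,500 at 32% = $30,560.00
Next $111,500 at 25% = $27,875.00
Next $131,000 at 18% = $23,580.00
Remaining $105,900 at 15% = $15,885.00
Fee: $30,560.00 + $27,875.00 + $23,580.00 + $15,885.00 = $97,900.00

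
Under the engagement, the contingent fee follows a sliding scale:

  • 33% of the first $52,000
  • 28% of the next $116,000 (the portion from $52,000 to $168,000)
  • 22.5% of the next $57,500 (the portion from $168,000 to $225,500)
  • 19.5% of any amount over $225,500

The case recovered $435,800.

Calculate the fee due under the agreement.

$103,586.00

First $52,000 at 33% = $17,160.00
Next $116,000 at 28% = $32,480.00
Next $57,500 at 22.5% = $12,937.50
Remaining $210,300 at 19.5% = $41,008.50
Fee: $17,160.00 + $32,480.00 + $12,937.50 + $41,008.50 = $103,586.00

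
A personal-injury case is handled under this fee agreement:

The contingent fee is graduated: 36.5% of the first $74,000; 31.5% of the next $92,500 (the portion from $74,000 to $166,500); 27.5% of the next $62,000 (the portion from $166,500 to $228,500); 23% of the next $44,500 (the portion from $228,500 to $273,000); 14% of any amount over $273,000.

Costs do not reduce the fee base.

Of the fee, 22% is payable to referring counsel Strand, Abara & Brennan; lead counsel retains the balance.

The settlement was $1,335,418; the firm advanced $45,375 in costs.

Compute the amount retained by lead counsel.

$181,093.40

Fee base is the gross recovery, $1,335,418; costs are reimbursed separately.
First $74,000 at 36.5% = $27,010.00
Next $92,500 at 31.5% = $29,137.50
Next $62,000 at 27.5% = $17,050.00
Next $44,500 at 23% = $10,235.00
Remaining $1,062,418 at 14% = $148,738.52
Fee: $27,010.00 + $29,137.50 + $17,050.00 + $10,235.00 + $148,738.52 = $232,171.02
Referral share: 22% of $232,171.02 = $51,077.62; lead counsel retains $232,171.02 − $51,077.62 = $181,093.40.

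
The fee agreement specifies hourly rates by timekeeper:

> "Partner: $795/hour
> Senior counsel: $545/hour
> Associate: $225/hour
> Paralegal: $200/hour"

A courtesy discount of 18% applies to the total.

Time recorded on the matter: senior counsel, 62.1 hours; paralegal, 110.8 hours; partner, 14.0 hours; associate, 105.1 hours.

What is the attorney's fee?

$74,441.24

Partner: 14.0 × $795 = $11,130.00
Senior counsel: 62.1 × $545 = $33,844.50
Associate: 105.1 × $225 = $23,647.50
Paralegal: 110.8 × $200 = $22,160.00
Subtotal: $90,782.00
Less 18% discount: −$16,340.76
Total: $90,782.00 − $16,340.76 = $74,441.24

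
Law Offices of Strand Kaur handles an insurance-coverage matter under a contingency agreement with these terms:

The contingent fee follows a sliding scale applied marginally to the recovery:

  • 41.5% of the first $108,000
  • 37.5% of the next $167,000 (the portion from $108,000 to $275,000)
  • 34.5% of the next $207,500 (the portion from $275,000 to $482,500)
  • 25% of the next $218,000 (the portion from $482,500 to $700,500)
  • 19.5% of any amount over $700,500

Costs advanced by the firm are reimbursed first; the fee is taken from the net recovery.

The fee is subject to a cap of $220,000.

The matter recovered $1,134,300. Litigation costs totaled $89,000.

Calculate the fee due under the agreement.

$220,000.00

Fee base (net of costs): $1,134,300 − $89,000 = $1,045,300
First $108,000 at 41.5% = $44,820.00
Next $167,000 at 37.5% = $62,625.00
Next $207,500 at 34.5% = $71,587.50
Next $218,000 at 25% = $54,500.00
Remaining $344,800 at 19.5% = $67,236.00
Fee: $44,820.00 + $62,625.00 + $71,587.50 + $54,500.00 + $67,236.00 = $300,768.50
$300,768.50 exceeds the $220,000 cap, so the fee is capped at $220,000.00.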